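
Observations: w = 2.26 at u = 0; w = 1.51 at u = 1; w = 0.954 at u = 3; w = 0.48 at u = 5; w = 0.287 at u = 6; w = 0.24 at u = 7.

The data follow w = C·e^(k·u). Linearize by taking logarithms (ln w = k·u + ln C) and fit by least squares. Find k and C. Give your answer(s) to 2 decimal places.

k = -0.32, C = 2.25

Taking logs, ln w = k·u + ln C, so regress ln w on u.
AᵀA = [[120.0000, 22.0000]; [22.0000, 6]], rhs = [-20.8785, -2.2290]ᵀ  (here Σu = 22.0000, Σ(u)² = 120.0000, Σln w = -2.2290, Σu·ln w = -20.8785).
Solving (det = 236.0000): k = -0.32302, ln C = 0.81292, so C = exp(0.81292) = 2.25448.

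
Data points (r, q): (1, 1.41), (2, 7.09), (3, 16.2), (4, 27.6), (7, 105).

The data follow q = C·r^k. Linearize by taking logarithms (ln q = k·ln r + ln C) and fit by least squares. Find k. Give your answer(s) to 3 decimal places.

Linearized form: ln q = k·ln r + ln C. From the 5 transformed points,
AᵀA = [[7.3958, 5.1240]; [5.1240, 5]], rhs = [18.0730, 13.0591]ᵀ  (here Σln r = 5.1240, Σ(ln r)² = 7.3958, Σln q = 13.0591, Σln r·ln q = 18.0730).
Slope k = (n·Σln r·ln q − Σln r·Σln q)/(n·Σ(ln r)² − (Σln r)²) = (5·18.0730 − 5.1240·13.0591)/10.7239 = 2.18677; ln C = (Σln q − k·Σln r)/n = 0.37083.

k = 2.187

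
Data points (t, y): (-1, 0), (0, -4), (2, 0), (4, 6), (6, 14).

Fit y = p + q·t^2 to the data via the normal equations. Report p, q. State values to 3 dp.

p = -1.979, q = 0.454

MᵀM·[p, q]ᵀ = Mᵀy reads: 5·p + 57·q = 16;  57·p + 1569·q = 600.
(Σ1 = 5, Σt^2 = 57, Σt^2·t^2 = 1569, Σy = 16, Σt^2·y = 600.)
det = 5·1569 − 57² = 4596.
p = (16·1569 − 57·600)/4596 = -758/383; q = (5·600 − 57·16)/4596 = 174/383.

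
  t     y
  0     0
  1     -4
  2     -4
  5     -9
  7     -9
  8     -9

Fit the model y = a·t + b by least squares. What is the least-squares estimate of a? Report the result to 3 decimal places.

Normal-equation sums: Σt·t = 143, Σt = 23, Σ1 = 6.
And Σt·y = -192, Σy = -35.
Normal equations: [[143, 23]; [23, 6]]·[a, b]ᵀ = [-192, -35]ᵀ.
Eliminating b: 6·(row 1) − 23·(row 2) gives 329·a = 6·(-192) − 23·(-35) = -347, so a = -347/329.
Then b = ((-35) − 23·(-347/329))/6 = -589/329.

a = -1.055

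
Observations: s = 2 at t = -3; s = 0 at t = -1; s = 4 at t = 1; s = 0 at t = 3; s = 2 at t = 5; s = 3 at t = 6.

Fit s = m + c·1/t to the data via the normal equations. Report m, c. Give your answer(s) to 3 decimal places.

m = 1.737, c = 1.570

Normal-equation sums: Σ1 = 6, Σ1/t = 11/30, Σ1/t·1/t = 229/100.
And Σs = 11, Σ1/t·s = 127/30.
MᵀM·[m, c]ᵀ = Mᵀs becomes [[6, 11/30]; [11/30, 229/100]]·[m, c]ᵀ = [11, 127/30]ᵀ.
Eliminating c: (229/100)·(row 1) − (11/30)·(row 2) gives (2449/180)·m = (229/100)·11 − (11/30)·(127/30) = 10637/450, so m = 21274/12245.
Then c = ((127/30) − (11/30)·(21274/12245))/(229/100) = 3846/2449.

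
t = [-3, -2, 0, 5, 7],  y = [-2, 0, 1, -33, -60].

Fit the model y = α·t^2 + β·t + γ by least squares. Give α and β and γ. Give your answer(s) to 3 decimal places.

α = -0.969, β = -1.887, γ = 0.711

The normal system MᵀM·[α, β, γ]ᵀ = Mᵀy is [[3123, 433, 87]; [433, 87, 7]; [87, 7, 5]]·[α, β, γ]ᵀ = [-3783, -579, -94]ᵀ.
Row-reducing yields α = -66371/68462, β = -129213/68462, γ = 24334/34231.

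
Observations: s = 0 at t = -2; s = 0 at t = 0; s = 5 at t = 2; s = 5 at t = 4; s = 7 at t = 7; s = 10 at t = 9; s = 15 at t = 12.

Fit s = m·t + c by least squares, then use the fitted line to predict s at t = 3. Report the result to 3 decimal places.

Entries of AᵀA: Σt·t = 298, Σt = 32, Σ1 = 7.
For Aᵀs: Σt·s = 349, Σs = 42.
AᵀA·[m, c]ᵀ = Aᵀs becomes [[298, 32]; [32, 7]]·[m, c]ᵀ = [349, 42]ᵀ.
det = 298·7 − 32² = 1062.
m = (349·7 − 32·42)/1062 = 1099/1062; c = (298·42 − 32·349)/1062 = 674/531.
At t = 3: ŝ = (1099/1062)·(3) + (674/531)·(1) = 4645/1062.

ŝ = 4.374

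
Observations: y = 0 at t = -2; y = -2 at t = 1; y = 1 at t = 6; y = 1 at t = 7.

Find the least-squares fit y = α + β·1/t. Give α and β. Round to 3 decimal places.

α = 0.302, β = -1.490

The normal system XᵀX·[α, β]ᵀ = Xᵀy is [[4, 17/21]; [17/21, 1145/882]]·[α, β]ᵀ = [0, -71/42]ᵀ.
Determinant 4·(1145/882) − (17/21)² = 667/147.
α = (0·(1145/882) − (17/21)·(-71/42))/(667/147) = 1207/4002; β = (4·(-71/42) − (17/21)·0)/(667/147) = -994/667.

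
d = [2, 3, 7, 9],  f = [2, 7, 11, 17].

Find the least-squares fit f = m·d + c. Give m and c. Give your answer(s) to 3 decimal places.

Forming AᵀA = [[143, 21]; [21, 4]] and Aᵀf = [255, 37]ᵀ gives AᵀA·[m, c]ᵀ = Aᵀf.
det = 143·4 − 21² = 131.
m = (255·4 − 21·37)/131 = 243/131; c = (143·37 − 21·255)/131 = -64/131.

m = 1.855, c = -0.489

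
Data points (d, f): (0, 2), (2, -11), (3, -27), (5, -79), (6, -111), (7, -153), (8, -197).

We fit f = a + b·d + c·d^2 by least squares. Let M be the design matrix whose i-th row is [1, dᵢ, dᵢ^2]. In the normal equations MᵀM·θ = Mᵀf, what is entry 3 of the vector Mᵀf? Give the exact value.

-26363

Entry 3 ↔ basis d^2, so (Mᵀf)_{3} = Σᵢ (d^2)·fᵢ = (0)·(2) + (4)·(-11) + (9)·(-27) + (25)·(-79) + (36)·(-111) + (49)·(-153) + (64)·(-197) = -26363.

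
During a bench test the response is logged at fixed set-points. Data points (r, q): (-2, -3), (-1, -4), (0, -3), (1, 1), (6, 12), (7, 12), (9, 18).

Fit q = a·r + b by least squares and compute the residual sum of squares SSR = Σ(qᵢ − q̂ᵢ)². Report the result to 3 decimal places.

Sums needed: Σr·r = 172, Σr = 20, Σ1 = 7.
Moment sums: Σr·q = 329, Σq = 33.
Normal equations: [[172, 20]; [20, 7]]·[a, b]ᵀ = [329, 33]ᵀ.
Determinant 172·7 − 20² = 804.
a = (329·7 − 20·33)/804 = 1643/804; b = (172·33 − 20·329)/804 = -226/201.
Residuals: 889/402, -223/268, -377/201, 65/804, 347/402, -949/804, 589/804; SSR = 9473/804.

SSR = 11.782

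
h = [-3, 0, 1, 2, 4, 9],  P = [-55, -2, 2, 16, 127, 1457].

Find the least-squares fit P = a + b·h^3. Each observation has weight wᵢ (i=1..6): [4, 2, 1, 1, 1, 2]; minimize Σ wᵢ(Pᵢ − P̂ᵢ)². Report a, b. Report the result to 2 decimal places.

a = -1.00, b = 2.00

Compute the Gram sums: Σwᵢ·1 = 11, Σwᵢ·h^3 = 1423, Σwᵢ·h^3·h^3 = 1069959.
Right-hand side: Σwᵢ·P = 2835, Σwᵢ·h^3·P = 2138504.
So MᵀWM·[a, b]ᵀ = MᵀWP: [[11, 1423]; [1423, 1069959]]·[a, b]ᵀ = [2835, 2138504]ᵀ.
Determinant 11·1069959 − 1423² = 9744620.
a = (2835·1069959 − 1423·2138504)/9744620 = -9757427/9744620; b = (11·2138504 − 1423·2835)/9744620 = 19489339/9744620.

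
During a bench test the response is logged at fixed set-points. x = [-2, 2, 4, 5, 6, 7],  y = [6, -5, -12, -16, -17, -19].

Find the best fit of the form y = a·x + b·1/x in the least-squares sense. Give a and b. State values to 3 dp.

With design matrix A, AᵀA = [[134, 6]; [6, 114781/176400]] and Aᵀy = [-385, -1811/105]ᵀ.
Δ = 134·(114781/176400) − 6² = 4515127/88200.
a = ((-385)·(114781/176400) − 6·(-1811/105))/(4515127/88200) = -25935805/9030254; b = (134·(-1811/105) − 6·(-385))/(4515127/88200) = -104160/4515127.

a = -2.872, b = -0.023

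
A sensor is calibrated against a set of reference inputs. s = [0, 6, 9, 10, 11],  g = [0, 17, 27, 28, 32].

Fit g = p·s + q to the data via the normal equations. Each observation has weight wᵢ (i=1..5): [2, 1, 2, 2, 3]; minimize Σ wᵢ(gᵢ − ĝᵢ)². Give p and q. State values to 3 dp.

Normal-equation sums: Σwᵢ·s·s = 761, Σwᵢ·s = 77, Σwᵢ·1 = 10.
For MᵀWg: Σwᵢ·s·g = 2204, Σwᵢ·g = 223.
So MᵀWM·[p, q]ᵀ = MᵀWg: [[761, 77]; [77, 10]]·[p, q]ᵀ = [2204, 223]ᵀ.
Determinant 761·10 − 77² = 1681.
p = (2204·10 − 77·223)/1681 = 4869/1681; q = (761·223 − 77·2204)/1681 = -5/1681.

p = 2.896, q = -0.003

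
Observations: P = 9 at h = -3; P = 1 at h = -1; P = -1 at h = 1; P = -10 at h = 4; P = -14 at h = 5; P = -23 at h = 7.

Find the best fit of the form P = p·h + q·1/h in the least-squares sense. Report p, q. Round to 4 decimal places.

p = -3.1043, q = 2.2561

AᵀA·[p, q]ᵀ = AᵀP reads: 101·p + 6·q = -300;  6·p + (394081/176400)·q = -951/70.
(Σh·h = 101, Σh·1/h = 6, Σ1/h·1/h = 394081/176400, Σh·P = -300, Σ1/h·P = -951/70.)
det = 101·(394081/176400) − 6² = 33451781/176400.
p = ((-300)·(394081/176400) − 6·(-951/70))/(33451781/176400) = -103845180/33451781; q = (101·(-951/70) − 6·(-300))/(33451781/176400) = 75471480/33451781.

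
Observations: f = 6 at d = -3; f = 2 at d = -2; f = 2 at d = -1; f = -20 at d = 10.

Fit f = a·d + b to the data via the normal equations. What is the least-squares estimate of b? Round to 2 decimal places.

From the data, Σd·d = 114, Σd = 4, Σ1 = 4.
For Aᵀf: Σd·f = -224, Σf = -10.
AᵀA·[a, b]ᵀ = Aᵀf becomes [[114, 4]; [4, 4]]·[a, b]ᵀ = [-224, -10]ᵀ.
Eliminating b: 4·(row 1) − 4·(row 2) gives 440·a = 4·(-224) − 4·(-10) = -856, so a = -107/55.
Then b = ((-10) − 4·(-107/55))/4 = -61/110.

b = -0.55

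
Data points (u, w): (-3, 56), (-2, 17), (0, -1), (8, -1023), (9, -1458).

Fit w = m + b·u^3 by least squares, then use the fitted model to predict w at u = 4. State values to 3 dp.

ŵ = -127.304

With design matrix A, AᵀA = [[5, 1206]; [1206, 794378]] and Aᵀw = [-2409, -1588306]ᵀ.
det = 5·794378 − 1206² = 2517454.
m = ((-2409)·794378 − 1206·(-1588306))/2517454 = 920217/1258727; b = (5·(-1588306) − 1206·(-2409))/2517454 = -2518138/1258727.
At u = 4: ŵ = (920217/1258727)·(1) + (-2518138/1258727)·(64) = -160240615/1258727.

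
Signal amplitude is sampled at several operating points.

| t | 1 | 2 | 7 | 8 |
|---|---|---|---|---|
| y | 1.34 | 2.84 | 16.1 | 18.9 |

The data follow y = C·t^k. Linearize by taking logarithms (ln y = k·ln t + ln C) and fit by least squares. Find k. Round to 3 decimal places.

k = 1.296

Taking logs, ln y = k·ln t + ln C, so regress ln y on ln t.
Σln t = 4.7185, Σ(ln t)² = 8.5911, Σln y = 7.0545, Σln t·ln y = 12.2427.
Equations: 8.5911·k + 4.7185·ln C = 12.2427;  4.7185·k + 4·ln C = 7.0545.
Δ = 8.5911·4 − (4.7185)² = 12.1002; k = (12.2427·4 − 4.7185·7.0545)/12.1002 = 1.29620, ln C = (8.5911·7.0545 − 4.7185·12.2427)/12.1002 = 0.23459.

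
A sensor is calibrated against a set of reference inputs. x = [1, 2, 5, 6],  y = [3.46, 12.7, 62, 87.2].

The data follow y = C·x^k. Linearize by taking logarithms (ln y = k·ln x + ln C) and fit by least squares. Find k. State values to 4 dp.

k = 1.7892

With ln yᵢ as the transformed response and ln xᵢ as the regressor:
Over the data: Σln x = 4.0943, Σ(ln x)² = 6.2811, Σln y = 12.3782, Σln x·ln y = 16.4100.
Normal system: [[6.2811, 4.0943]; [4.0943, 4]]·[k, ln C]ᵀ = [16.4100, 12.3782]ᵀ.
Δ = 6.2811·4 − (4.0943)² = 8.3609; k = (16.4100·4 − 4.0943·12.3782)/8.3609 = 1.78921, ln C = (6.2811·12.3782 − 4.0943·16.4100)/8.3609 = 1.26315.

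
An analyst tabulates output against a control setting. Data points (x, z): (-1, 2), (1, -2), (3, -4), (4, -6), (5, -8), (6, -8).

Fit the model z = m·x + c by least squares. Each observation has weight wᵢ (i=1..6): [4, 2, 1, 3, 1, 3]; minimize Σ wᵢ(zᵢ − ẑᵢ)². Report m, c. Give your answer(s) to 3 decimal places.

Forming MᵀWM = [[196, 36]; [36, 14]] and MᵀWz = [-280, -50]ᵀ gives MᵀWM·[m, c]ᵀ = MᵀWz.
Determinant 196·14 − 36² = 1448.
m = ((-280)·14 − 36·(-50))/1448 = -265/181; c = (196·(-50) − 36·(-280))/1448 = 35/181.

m = -1.464, c = 0.193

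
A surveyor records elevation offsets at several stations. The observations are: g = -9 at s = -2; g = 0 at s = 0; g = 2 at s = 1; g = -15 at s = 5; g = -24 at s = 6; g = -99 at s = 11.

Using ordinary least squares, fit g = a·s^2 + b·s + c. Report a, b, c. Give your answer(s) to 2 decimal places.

Forming XᵀX = [[16579, 1665, 187]; [1665, 187, 21]; [187, 21, 6]] and Xᵀg = [-13252, -1288, -145]ᵀ gives XᵀX·[a, b, c]ᵀ = Xᵀg.
Solving the 3×3 system (Gaussian elimination) gives a = -151861/149332, b = 325127/149332, c = -3450/37333.

a = -1.02, b = 2.18, c = -0.09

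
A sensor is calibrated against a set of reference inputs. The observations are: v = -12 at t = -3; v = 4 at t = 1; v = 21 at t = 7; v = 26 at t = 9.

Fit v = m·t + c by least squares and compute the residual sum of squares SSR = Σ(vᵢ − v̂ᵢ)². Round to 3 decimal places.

SSR = 7.297

MᵀM·[m, c]ᵀ = Mᵀv reads: 140·m + 14·c = 421;  14·m + 4·c = 39.
(Σt·t = 140, Σt = 14, Σ1 = 4, Σt·v = 421, Σv = 39.)
det = 140·4 − 14² = 364.
m = (421·4 − 14·39)/364 = 569/182; c = (140·39 − 14·421)/364 = -31/26.
Residuals: -10/7, 188/91, 4/13, -86/91; SSR = 664/91.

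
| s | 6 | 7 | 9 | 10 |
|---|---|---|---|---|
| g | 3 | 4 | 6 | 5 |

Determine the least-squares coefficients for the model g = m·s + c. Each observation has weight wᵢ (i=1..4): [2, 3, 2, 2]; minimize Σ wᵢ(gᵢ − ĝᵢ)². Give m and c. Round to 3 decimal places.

m = 0.596, c = -0.255

Sums needed: Σwᵢ·s·s = 581, Σwᵢ·s = 71, Σwᵢ·1 = 9.
And Σwᵢ·s·g = 328, Σwᵢ·g = 40.
Eliminating c: 9·(row 1) − 71·(row 2) gives 188·m = 9·328 − 71·40 = 112, so m = 28/47.
Then c = (40 − 71·(28/47))/9 = -12/47.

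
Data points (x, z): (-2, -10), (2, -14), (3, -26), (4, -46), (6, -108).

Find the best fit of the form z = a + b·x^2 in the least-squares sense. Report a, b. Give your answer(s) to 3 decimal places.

a = 0.608, b = -3.001

Entries of AᵀA: Σ1 = 5, Σx^2 = 69, Σx^2·x^2 = 1665.
Moment sums: Σz = -204, Σx^2·z = -4954.
det = 5·1665 − 69² = 3564.
a = ((-204)·1665 − 69·(-4954))/3564 = 361/594; b = (5·(-4954) − 69·(-204))/3564 = -5347/1782.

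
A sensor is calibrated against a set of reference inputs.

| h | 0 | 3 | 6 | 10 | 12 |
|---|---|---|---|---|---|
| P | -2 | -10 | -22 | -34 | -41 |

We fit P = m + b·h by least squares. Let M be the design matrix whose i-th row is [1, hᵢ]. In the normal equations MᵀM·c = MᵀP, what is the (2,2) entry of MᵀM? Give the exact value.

289

Row 2 ↔ basis h, column 2 ↔ basis h, so (MᵀM)_{2,2} = Σᵢ (h)·(h) = (0)·(0) + (3)·(3) + (6)·(6) + (10)·(10) + (12)·(12) = 289.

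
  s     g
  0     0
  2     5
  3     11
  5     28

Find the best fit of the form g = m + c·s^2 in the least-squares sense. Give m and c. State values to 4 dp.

From the data, Σ1 = 4, Σs^2 = 38, Σs^2·s^2 = 722.
For Mᵀg: Σg = 44, Σs^2·g = 819.
det = 4·722 − 38² = 1444.
m = (44·722 − 38·819)/1444 = 17/38; c = (4·819 − 38·44)/1444 = 401/361.

m = 0.4474, c = 1.1108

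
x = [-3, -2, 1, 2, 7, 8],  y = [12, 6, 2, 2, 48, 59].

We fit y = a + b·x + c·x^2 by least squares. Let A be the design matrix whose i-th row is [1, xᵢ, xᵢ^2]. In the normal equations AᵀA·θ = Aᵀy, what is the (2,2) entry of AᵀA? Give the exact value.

Row 2 ↔ basis x, column 2 ↔ basis x, so (AᵀA)_{2,2} = Σᵢ (x)·(x) = (-3)·(-3) + (-2)·(-2) + (1)·(1) + (2)·(2) + (7)·(7) + (8)·(8) = 131.

131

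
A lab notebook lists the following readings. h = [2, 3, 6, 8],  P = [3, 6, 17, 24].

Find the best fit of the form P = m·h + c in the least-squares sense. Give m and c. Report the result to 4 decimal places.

Entries of MᵀM: Σh·h = 113, Σh = 19, Σ1 = 4.
Moment sums: Σh·P = 318, ΣP = 50.
MᵀM·[m, c]ᵀ = MᵀP becomes [[113, 19]; [19, 4]]·[m, c]ᵀ = [318, 50]ᵀ.
det = 113·4 − 19² = 91.
m = (318·4 − 19·50)/91 = 46/13; c = (113·50 − 19·318)/91 = -56/13.

m = 3.5385, c = -4.3077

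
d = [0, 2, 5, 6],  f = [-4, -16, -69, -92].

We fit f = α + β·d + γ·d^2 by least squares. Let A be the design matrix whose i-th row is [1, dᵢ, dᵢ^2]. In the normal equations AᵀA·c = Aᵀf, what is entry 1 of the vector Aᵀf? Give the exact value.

Entry 1 ↔ basis 1, so (Aᵀf)_{1} = Σᵢ fᵢ = (1)·(-4) + (1)·(-16) + (1)·(-69) + (1)·(-92) = -181.

-181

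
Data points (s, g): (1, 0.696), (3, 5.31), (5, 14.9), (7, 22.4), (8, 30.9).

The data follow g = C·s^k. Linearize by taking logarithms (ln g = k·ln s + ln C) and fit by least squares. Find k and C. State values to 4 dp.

Linearized form: ln g = k·ln s + ln C. From the 5 transformed points,
Over the data: Σln s = 6.7334, Σ(ln s)² = 11.9079, Σln g = 10.5484, Σln s·ln g = 19.3659.
Normal system: [[11.9079, 6.7334]; [6.7334, 5]]·[k, ln C]ᵀ = [19.3659, 10.5484]ᵀ.
Solving (det = 14.2007): k = 1.81704, ln C = -0.33729, so C = exp(-0.33729) = 0.71370.

k = 1.8170, C = 0.7137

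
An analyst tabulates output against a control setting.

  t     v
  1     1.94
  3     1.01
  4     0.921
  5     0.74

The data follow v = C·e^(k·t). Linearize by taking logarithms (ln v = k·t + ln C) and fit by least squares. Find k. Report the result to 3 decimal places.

k = -0.238

With ln vᵢ as the transformed response and tᵢ as the regressor:
Sums: Σt = 13.0000, Σ(t)² = 51.0000, Σln v = 0.2892, Σt·ln v = -1.1422.
Normal system: [[51.0000, 13.0000]; [13.0000, 4]]·[k, ln C]ᵀ = [-1.1422, 0.2892]ᵀ.
Solving (det = 35.0000): k = -0.23796, ln C = 0.84569.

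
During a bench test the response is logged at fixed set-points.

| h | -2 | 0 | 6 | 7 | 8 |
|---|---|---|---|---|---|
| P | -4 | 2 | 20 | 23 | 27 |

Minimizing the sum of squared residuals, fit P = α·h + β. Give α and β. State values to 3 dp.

Entries of AᵀA: Σh·h = 153, Σh = 19, Σ1 = 5.
Right-hand side: Σh·P = 505, ΣP = 68.
Determinant 153·5 − 19² = 404.
α = (505·5 − 19·68)/404 = 1233/404; β = (153·68 − 19·505)/404 = 809/404.

α = 3.052, β = 2.002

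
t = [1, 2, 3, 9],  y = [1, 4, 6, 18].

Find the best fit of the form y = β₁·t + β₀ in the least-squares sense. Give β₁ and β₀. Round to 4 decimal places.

From the data, Σt·t = 95, Σt = 15, Σ1 = 4.
And Σt·y = 189, Σy = 29.
Normal equations: [[95, 15]; [15, 4]]·[β₁, β₀]ᵀ = [189, 29]ᵀ.
Determinant 95·4 − 15² = 155.
β₁ = (189·4 − 15·29)/155 = 321/155; β₀ = (95·29 − 15·189)/155 = -16/31.

β₁ = 2.0710, β₀ = -0.5161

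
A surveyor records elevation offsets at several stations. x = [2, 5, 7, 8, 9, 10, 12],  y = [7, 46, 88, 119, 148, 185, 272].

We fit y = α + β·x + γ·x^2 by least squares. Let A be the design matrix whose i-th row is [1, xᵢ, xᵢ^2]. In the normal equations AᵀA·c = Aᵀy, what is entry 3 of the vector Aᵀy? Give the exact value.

Entry 3 ↔ basis x^2, so (Aᵀy)_{3} = Σᵢ (x^2)·yᵢ = (4)·(7) + (25)·(46) + (49)·(88) + (64)·(119) + (81)·(148) + (100)·(185) + (144)·(272) = 82762.

82762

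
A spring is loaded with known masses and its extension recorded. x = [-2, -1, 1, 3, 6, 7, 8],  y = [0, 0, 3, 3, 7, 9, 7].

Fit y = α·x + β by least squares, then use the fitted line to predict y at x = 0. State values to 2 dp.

Sums needed: Σx·x = 164, Σx = 22, Σ1 = 7.
For Aᵀy: Σx·y = 173, Σy = 29.
Δ = 164·7 − 22² = 664.
α = (173·7 − 22·29)/664 = 573/664; β = (164·29 − 22·173)/664 = 475/332.
At x = 0: ŷ = (573/664)·(0) + (475/332)·(1) = 475/332.

ŷ = 1.43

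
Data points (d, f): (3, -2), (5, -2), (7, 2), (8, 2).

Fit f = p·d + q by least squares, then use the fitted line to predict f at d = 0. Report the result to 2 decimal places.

f̂ = -5.46

AᵀA·[p, q]ᵀ = Aᵀf reads: 147·p + 23·q = 14;  23·p + 4·q = 0.
Determinant 147·4 − 23² = 59.
p = (14·4 − 23·0)/59 = 56/59; q = (147·0 − 23·14)/59 = -322/59.
At d = 0: f̂ = (56/59)·(0) + (-322/59)·(1) = -322/59.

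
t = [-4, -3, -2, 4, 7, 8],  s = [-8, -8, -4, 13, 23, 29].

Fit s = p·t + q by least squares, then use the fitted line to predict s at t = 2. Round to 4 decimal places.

ŝ = 8.5236

Entries of XᵀX: Σt·t = 158, Σt = 10, Σ1 = 6.
And Σt·s = 509, Σs = 45.
XᵀX·[p, q]ᵀ = Xᵀs becomes [[158, 10]; [10, 6]]·[p, q]ᵀ = [509, 45]ᵀ.
Eliminating q: 6·(row 1) − 10·(row 2) gives 848·p = 6·509 − 10·45 = 2604, so p = 651/212.
Then q = (45 − 10·(651/212))/6 = 505/212.
At t = 2: ŝ = (651/212)·(2) + (505/212)·(1) = 1807/212.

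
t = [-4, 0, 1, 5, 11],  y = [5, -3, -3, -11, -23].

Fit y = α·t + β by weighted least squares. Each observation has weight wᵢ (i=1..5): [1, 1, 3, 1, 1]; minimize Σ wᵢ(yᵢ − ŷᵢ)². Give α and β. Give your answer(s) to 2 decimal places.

α = -1.88, β = -1.84

Forming MᵀWM = [[165, 15]; [15, 7]] and MᵀWy = [-337, -41]ᵀ gives MᵀWM·[α, β]ᵀ = MᵀWy.
Δ = 165·7 − 15² = 930.
α = ((-337)·7 − 15·(-41))/930 = -872/465; β = (165·(-41) − 15·(-337))/930 = -57/31.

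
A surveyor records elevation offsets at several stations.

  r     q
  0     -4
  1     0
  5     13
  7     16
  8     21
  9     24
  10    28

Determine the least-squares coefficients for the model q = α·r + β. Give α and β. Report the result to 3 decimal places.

Sums needed: Σr·r = 320, Σr = 40, Σ1 = 7.
For Aᵀq: Σr·q = 841, Σq = 98.
Eliminating β: 7·(row 1) − 40·(row 2) gives 640·α = 7·841 − 40·98 = 1967, so α = 1967/640.
Then β = (98 − 40·(1967/640))/7 = -57/16.

α = 3.073, β = -3.563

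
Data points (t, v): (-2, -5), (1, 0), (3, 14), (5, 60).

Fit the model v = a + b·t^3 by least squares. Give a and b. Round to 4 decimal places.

a = -0.3404, b = 0.4853

MᵀM·[a, b]ᵀ = Mᵀv reads: 4·a + 145·b = 69;  145·a + 16419·b = 7918.
Eliminating b: 16419·(row 1) − 145·(row 2) gives 44651·a = 16419·69 − 145·7918 = -15199, so a = -15199/44651.
Then b = (7918 − 145·(-15199/44651))/16419 = 21667/44651.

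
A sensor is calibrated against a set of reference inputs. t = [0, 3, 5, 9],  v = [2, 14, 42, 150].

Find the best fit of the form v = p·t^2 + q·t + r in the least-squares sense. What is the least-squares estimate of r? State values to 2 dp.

From the data, Σt^2·t^2 = 7267, Σt^2·t = 881, Σt^2 = 115, Σt·t = 115, Σt = 17, Σ1 = 4.
Moment sums: Σt^2·v = 13326, Σt·v = 1602, Σv = 208.
Normal equations: [[7267, 881, 115]; [881, 115, 17]; [115, 17, 4]]·[p, q, r]ᵀ = [13326, 1602, 208]ᵀ.
Solving the 3×3 system (Gaussian elimination) gives p = 5401/2577, q = -6275/2577, r = 1798/859.

r = 2.09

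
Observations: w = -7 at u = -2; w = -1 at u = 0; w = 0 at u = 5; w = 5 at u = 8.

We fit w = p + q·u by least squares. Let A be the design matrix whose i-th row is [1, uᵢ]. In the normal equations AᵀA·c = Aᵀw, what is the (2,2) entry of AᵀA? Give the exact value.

93

Row 2 ↔ basis u, column 2 ↔ basis u, so (AᵀA)_{2,2} = Σᵢ (u)·(u) = (-2)·(-2) + (0)·(0) + (5)·(5) + (8)·(8) = 93.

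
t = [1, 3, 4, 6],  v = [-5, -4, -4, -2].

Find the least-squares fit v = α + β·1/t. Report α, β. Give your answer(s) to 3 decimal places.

α = -2.641, β = -2.534

The normal equations are: 4·α + (7/4)·β = -15;  (7/4)·α + (173/144)·β = -23/3.
det = 4·(173/144) − (7/4)² = 251/144.
α = ((-15)·(173/144) − (7/4)·(-23/3))/(251/144) = -663/251; β = (4·(-23/3) − (7/4)·(-15))/(251/144) = -636/251.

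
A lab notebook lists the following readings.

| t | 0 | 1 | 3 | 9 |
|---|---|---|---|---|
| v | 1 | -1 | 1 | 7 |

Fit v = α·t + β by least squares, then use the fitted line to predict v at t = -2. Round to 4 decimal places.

Forming MᵀM = [[91, 13]; [13, 4]] and Mᵀv = [65, 8]ᵀ gives MᵀM·[α, β]ᵀ = Mᵀv.
Determinant 91·4 − 13² = 195.
α = (65·4 − 13·8)/195 = 4/5; β = (91·8 − 13·65)/195 = -3/5.
At t = -2: v̂ = (4/5)·(-2) + (-3/5)·(1) = -11/5.

v̂ = -2.2000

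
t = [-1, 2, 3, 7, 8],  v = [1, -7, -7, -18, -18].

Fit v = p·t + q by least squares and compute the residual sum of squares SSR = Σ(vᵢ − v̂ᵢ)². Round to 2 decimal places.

Forming MᵀM = [[127, 19]; [19, 5]] and Mᵀv = [-306, -49]ᵀ gives MᵀM·[p, q]ᵀ = Mᵀv.
Eliminating q: 5·(row 1) − 19·(row 2) gives 274·p = 5·(-306) − 19·(-49) = -599, so p = -599/274.
Then q = ((-49) − 19·(-599/274))/5 = -409/274.
Residuals: 42/137, -311/274, 144/137, -165/137, 269/274; SSR = 1343/274.

SSR = 4.90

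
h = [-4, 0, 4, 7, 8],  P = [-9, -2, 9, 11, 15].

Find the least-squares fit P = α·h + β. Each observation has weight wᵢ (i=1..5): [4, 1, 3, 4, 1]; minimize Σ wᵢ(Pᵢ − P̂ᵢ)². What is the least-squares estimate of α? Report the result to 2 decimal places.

α = 1.92

Entries of AᵀWA: Σwᵢ·h·h = 372, Σwᵢ·h = 32, Σwᵢ·1 = 13.
Moment sums: Σwᵢ·h·P = 680, Σwᵢ·P = 48.
AᵀWA·[α, β]ᵀ = AᵀWP becomes [[372, 32]; [32, 13]]·[α, β]ᵀ = [680, 48]ᵀ.
Eliminating β: 13·(row 1) − 32·(row 2) gives 3812·α = 13·680 − 32·48 = 7304, so α = 1826/953.
Then β = (48 − 32·(1826/953))/13 = -976/953.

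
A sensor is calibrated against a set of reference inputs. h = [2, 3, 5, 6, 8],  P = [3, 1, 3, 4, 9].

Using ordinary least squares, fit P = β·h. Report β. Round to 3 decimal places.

β = 0.870

Forming MᵀM = [[138]] and MᵀP = [120]ᵀ gives MᵀM·[β]ᵀ = MᵀP.
Hence β = 120 / 138 ≈ 0.869565.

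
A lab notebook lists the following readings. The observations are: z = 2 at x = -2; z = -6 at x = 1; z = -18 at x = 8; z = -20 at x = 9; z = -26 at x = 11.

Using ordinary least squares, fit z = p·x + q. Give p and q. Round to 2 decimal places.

Forming MᵀM = [[271, 27]; [27, 5]] and Mᵀz = [-620, -68]ᵀ gives MᵀM·[p, q]ᵀ = Mᵀz.
det = 271·5 − 27² = 626.
p = ((-620)·5 − 27·(-68))/626 = -632/313; q = (271·(-68) − 27·(-620))/626 = -844/313.

p = -2.02, q = -2.70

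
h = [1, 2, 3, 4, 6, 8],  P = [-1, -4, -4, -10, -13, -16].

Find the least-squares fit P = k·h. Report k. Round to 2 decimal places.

k = -2.05

With design matrix M, MᵀM = [[130]] and MᵀP = [-267]ᵀ.
Hence k = -267 / 130 ≈ -2.05385.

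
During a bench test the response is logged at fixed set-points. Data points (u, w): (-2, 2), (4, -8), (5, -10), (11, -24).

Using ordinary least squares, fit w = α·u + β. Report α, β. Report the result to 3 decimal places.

Normal-equation sums: Σu·u = 166, Σu = 18, Σ1 = 4.
And Σu·w = -350, Σw = -40.
AᵀA·[α, β]ᵀ = Aᵀw becomes [[166, 18]; [18, 4]]·[α, β]ᵀ = [-350, -40]ᵀ.
Determinant 166·4 − 18² = 340.
α = ((-350)·4 − 18·(-40))/340 = -2; β = (166·(-40) − 18·(-350))/340 = -1.

α = -2.000, β = -1.000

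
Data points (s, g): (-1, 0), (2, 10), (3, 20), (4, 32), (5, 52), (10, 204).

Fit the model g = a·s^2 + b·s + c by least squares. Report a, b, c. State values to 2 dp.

The normal system XᵀX·[a, b, c]ᵀ = Xᵀg is [[10979, 1223, 155]; [1223, 155, 23]; [155, 23, 6]]·[a, b, c]ᵀ = [22432, 2508, 318]ᵀ.
Inverting the 3×3 Gram matrix, [a, b, c]ᵀ = [41881/21216, 15131/21216, -645/884]ᵀ.

a = 1.97, b = 0.71, c = -0.73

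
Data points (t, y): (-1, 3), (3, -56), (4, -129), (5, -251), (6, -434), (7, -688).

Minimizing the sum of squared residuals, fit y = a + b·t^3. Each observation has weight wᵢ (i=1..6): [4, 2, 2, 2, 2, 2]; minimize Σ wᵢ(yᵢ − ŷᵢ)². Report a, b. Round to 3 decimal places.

a = -0.079, b = -2.007

MᵀWM·[a, b]ᵀ = MᵀWy reads: 14·a + 1546·b = -3104;  1546·a + 369514·b = -741754.
(Σwᵢ·1 = 14, Σwᵢ·t^3 = 1546, Σwᵢ·t^3·t^3 = 369514, Σwᵢ·y = -3104, Σwᵢ·t^3·y = -741754.)
Δ = 14·369514 − 1546² = 2783080.
a = ((-3104)·369514 − 1546·(-741754))/2783080 = -54943/695770; b = (14·(-741754) − 1546·(-3104))/2783080 = -1396443/695770.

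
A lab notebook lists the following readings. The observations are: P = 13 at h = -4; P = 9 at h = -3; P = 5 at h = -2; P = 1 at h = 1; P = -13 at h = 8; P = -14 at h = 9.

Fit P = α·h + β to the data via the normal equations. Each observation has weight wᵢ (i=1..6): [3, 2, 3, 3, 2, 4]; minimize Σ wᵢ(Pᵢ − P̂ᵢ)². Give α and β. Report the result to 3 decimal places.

The normal system AᵀWA·[α, β]ᵀ = AᵀWP is [[533, 31]; [31, 17]]·[α, β]ᵀ = [-949, -7]ᵀ.
Δ = 533·17 − 31² = 8100.
α = ((-949)·17 − 31·(-7))/8100 = -3979/2025; β = (533·(-7) − 31·(-949))/8100 = 6422/2025.

α = -1.965, β = 3.171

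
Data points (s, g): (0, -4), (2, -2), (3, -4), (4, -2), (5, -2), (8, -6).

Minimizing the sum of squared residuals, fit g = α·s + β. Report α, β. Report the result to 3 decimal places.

Entries of MᵀM: Σs·s = 118, Σs = 22, Σ1 = 6.
Moment sums: Σs·g = -82, Σg = -20.
MᵀM·[α, β]ᵀ = Mᵀg becomes [[118, 22]; [22, 6]]·[α, β]ᵀ = [-82, -20]ᵀ.
det = 118·6 − 22² = 224.
α = ((-82)·6 − 22·(-20))/224 = -13/56; β = (118·(-20) − 22·(-82))/224 = -139/56.

α = -0.232, β = -2.482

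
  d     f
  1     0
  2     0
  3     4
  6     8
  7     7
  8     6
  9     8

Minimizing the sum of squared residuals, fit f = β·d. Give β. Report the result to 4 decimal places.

With design matrix M, MᵀM = [[244]] and Mᵀf = [229]ᵀ.
Hence β = 229 / 244 ≈ 0.938525.

β = 0.9385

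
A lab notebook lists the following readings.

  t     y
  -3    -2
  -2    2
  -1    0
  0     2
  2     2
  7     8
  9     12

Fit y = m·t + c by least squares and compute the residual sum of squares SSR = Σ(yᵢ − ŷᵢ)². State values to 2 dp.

SSR = 11.41

XᵀX·[m, c]ᵀ = Xᵀy reads: 148·m + 12·c = 170;  12·m + 7·c = 24.
det = 148·7 − 12² = 892.
m = (170·7 − 12·24)/892 = 451/446; c = (148·24 − 12·170)/892 = 378/223.
Residuals: -295/446, 519/223, -305/446, 68/223, -383/223, -345/446, 537/446; SSR = 2545/223.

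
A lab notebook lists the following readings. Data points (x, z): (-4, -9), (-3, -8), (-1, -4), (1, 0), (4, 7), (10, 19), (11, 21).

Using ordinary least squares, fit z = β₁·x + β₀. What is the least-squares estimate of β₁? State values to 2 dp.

β₁ = 2.05

Entries of AᵀA: Σx·x = 264, Σx = 18, Σ1 = 7.
Moment sums: Σx·z = 513, Σz = 26.
det = 264·7 − 18² = 1524.
β₁ = (513·7 − 18·26)/1524 = 1041/508; β₀ = (264·26 − 18·513)/1524 = -395/254.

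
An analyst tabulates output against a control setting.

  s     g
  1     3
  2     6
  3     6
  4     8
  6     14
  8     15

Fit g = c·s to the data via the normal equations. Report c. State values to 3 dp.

c = 2.069

Normal-equation sums: Σs·s = 130.
Right-hand side: Σs·g = 269.
c = 269/130 = 2.06923.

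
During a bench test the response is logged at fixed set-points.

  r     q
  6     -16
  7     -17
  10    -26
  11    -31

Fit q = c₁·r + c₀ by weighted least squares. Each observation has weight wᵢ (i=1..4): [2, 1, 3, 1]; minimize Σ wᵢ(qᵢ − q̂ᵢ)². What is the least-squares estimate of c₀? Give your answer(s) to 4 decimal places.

c₀ = 1.4639

From the data, Σwᵢ·r·r = 542, Σwᵢ·r = 60, Σwᵢ·1 = 7.
Moment sums: Σwᵢ·r·q = -1432, Σwᵢ·q = -158.
Eliminating c₀: 7·(row 1) − 60·(row 2) gives 194·c₁ = 7·(-1432) − 60·(-158) = -544, so c₁ = -272/97.
Then c₀ = ((-158) − 60·(-272/97))/7 = 142/97.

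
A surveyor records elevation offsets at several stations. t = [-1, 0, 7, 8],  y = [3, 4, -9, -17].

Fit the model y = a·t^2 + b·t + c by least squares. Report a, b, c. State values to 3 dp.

a = -0.563, b = 1.853, c = 4.796

With design matrix M, MᵀM = [[6498, 854, 114]; [854, 114, 14]; [114, 14, 4]] and Mᵀy = [-1526, -202, -19]ᵀ.
Row-reducing yields a = -9/16, b = 1927/1040, c = 1247/260.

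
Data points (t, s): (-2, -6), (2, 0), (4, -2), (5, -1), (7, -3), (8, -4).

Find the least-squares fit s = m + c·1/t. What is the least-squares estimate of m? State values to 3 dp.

With design matrix M, MᵀM = [[6, 201/280]; [201/280, 50061/78400]] and Mᵀs = [-16, 48/35]ᵀ.
Determinant 6·(50061/78400) − (201/280)² = 51993/15680.
m = ((-16)·(50061/78400) − (201/280)·(48/35))/(51993/15680) = -58544/17331; c = (6·(48/35) − (201/280)·(-16))/(51993/15680) = 103040/17331.

m = -3.378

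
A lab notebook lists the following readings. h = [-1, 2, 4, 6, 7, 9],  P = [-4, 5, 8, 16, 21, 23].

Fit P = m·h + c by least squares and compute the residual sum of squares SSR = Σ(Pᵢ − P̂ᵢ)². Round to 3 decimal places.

Normal-equation sums: Σh·h = 187, Σh = 27, Σ1 = 6.
Moment sums: Σh·P = 496, ΣP = 69.
Normal equations: [[187, 27]; [27, 6]]·[m, c]ᵀ = [496, 69]ᵀ.
Δ = 187·6 − 27² = 393.
m = (496·6 − 27·69)/393 = 371/131; c = (187·69 − 27·496)/393 = -163/131.
Residuals: 10/131, 76/131, -273/131, 33/131, 317/131, -163/131; SSR = 1592/131.

SSR = 12.153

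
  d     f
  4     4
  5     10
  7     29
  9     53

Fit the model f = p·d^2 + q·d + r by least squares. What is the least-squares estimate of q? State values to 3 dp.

q = -0.270

Entries of AᵀA: Σd^2·d^2 = 9843, Σd^2·d = 1261, Σd^2 = 171, Σd·d = 171, Σd = 25, Σ1 = 4.
And Σd^2·f = 6028, Σd·f = 746, Σf = 96.
AᵀA·[p, q, r]ᵀ = Aᵀf becomes [[9843, 1261, 171]; [1261, 171, 25]; [171, 25, 4]]·[p, q, r]ᵀ = [6028, 746, 96]ᵀ.
Solving the 3×3 system (Gaussian elimination) gives p = 621/796, q = -215/796, r = -1525/199.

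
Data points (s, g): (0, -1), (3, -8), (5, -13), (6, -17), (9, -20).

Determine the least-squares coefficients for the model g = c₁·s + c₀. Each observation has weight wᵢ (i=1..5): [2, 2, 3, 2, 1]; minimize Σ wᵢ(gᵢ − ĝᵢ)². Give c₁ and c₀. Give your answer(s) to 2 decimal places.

The normal system MᵀWM·[c₁, c₀]ᵀ = MᵀWg is [[246, 42]; [42, 10]]·[c₁, c₀]ᵀ = [-627, -111]ᵀ.
det = 246·10 − 42² = 696.
c₁ = ((-627)·10 − 42·(-111))/696 = -67/29; c₀ = (246·(-111) − 42·(-627))/696 = -81/58.

c₁ = -2.31, c₀ = -1.40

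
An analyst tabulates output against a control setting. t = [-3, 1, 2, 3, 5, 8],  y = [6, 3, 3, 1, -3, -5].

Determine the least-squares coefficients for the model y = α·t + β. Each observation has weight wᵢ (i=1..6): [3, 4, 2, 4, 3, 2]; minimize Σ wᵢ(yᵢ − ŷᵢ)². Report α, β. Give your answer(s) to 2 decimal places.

α = -1.07, β = 3.66

Setting ∂/∂α … = 0 gives: 278·α + 42·β = -143;  42·α + 18·β = 21.
Determinant 278·18 − 42² = 3240.
α = ((-143)·18 − 42·21)/3240 = -16/15; β = (278·21 − 42·(-143))/3240 = 329/90.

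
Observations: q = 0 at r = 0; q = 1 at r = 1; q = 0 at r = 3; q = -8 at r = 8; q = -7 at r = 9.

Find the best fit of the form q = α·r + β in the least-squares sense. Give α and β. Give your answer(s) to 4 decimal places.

Compute the Gram sums: Σr·r = 155, Σr = 21, Σ1 = 5.
Moment sums: Σr·q = -126, Σq = -14.
Normal equations: [[155, 21]; [21, 5]]·[α, β]ᵀ = [-126, -14]ᵀ.
Eliminating β: 5·(row 1) − 21·(row 2) gives 334·α = 5·(-126) − 21·(-14) = -336, so α = -168/167.
Then β = ((-14) − 21·(-168/167))/5 = 238/167.

α = -1.0060, β = 1.4251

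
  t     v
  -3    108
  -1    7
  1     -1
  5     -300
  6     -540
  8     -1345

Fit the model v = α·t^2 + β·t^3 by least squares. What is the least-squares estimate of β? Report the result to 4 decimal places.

Entries of MᵀM: Σt^2·t^2 = 6100, Σt^2·t^3 = 43426, Σt^3·t^3 = 325156.
And Σt^2·v = -112042, Σt^3·v = -845704.
det = 6100·325156 − 43426² = 97634124.
α = ((-112042)·325156 − 43426·(-845704))/97634124 = 24534446/8136177; β = (6100·(-845704) − 43426·(-112042))/97634124 = -24438209/8136177.

β = -3.0036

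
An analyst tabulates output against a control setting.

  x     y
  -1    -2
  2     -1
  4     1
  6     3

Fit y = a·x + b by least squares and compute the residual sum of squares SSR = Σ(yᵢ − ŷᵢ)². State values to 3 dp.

SSR = 0.897

The normal system AᵀA·[a, b]ᵀ = Aᵀy is [[57, 11]; [11, 4]]·[a, b]ᵀ = [22, 1]ᵀ.
det = 57·4 − 11² = 107.
a = (22·4 − 11·1)/107 = 77/107; b = (57·1 − 11·22)/107 = -185/107.
Residuals: 48/107, -76/107, -16/107, 44/107; SSR = 96/107.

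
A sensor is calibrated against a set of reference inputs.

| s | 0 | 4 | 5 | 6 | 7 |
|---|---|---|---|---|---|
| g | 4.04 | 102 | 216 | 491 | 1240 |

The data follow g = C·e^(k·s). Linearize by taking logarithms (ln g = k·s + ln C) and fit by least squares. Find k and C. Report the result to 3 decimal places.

Taking logs, ln g = k·s + ln C, so regress ln g on s.
AᵀA = [[126.0000, 22.0000]; [22.0000, 5]], rhs = [132.4150, 24.7158]ᵀ  (here Σs = 22.0000, Σ(s)² = 126.0000, Σln g = 24.7158, Σs·ln g = 132.4150).
Δ = 126.0000·5 − (22.0000)² = 146.0000; k = (132.4150·5 − 22.0000·24.7158)/146.0000 = 0.81046, ln C = (126.0000·24.7158 − 22.0000·132.4150)/146.0000 = 1.37713, so C = exp(1.37713) = 3.96352.

k = 0.810, C = 3.964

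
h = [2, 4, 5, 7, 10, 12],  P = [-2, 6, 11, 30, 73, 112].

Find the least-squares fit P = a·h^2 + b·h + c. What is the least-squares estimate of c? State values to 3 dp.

c = -0.378

Sums needed: Σh^2·h^2 = 34034, Σh^2·h = 3268, Σh^2 = 338, Σh·h = 338, Σh = 40, Σ1 = 6.
Right-hand side: Σh^2·P = 25261, Σh·P = 2359, ΣP = 230.
So MᵀM·[a, b, c]ᵀ = MᵀP: [[34034, 3268, 338]; [3268, 338, 40]; [338, 40, 6]]·[a, b, c]ᵀ = [25261, 2359, 230]ᵀ.
Row-reducing yields a = 59899/59964, b = -39488/14991, c = -7559/19988.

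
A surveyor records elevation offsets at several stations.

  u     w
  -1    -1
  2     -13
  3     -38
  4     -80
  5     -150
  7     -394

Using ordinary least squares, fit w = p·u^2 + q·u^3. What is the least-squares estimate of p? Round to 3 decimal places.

Sums needed: Σu^2·u^2 = 3380, Σu^2·u^3 = 21230, Σu^3·u^3 = 138164.
Right-hand side: Σu^2·w = -24731, Σu^3·w = -160141.
Normal equations: [[3380, 21230]; [21230, 138164]]·[p, q]ᵀ = [-24731, -160141]ᵀ.
Determinant 3380·138164 − 21230² = 16281420.
p = ((-24731)·138164 − 21230·(-160141))/16281420 = -8570227/8140710; q = (3380·(-160141) − 21230·(-24731))/16281420 = -1623745/1628142.

p = -1.053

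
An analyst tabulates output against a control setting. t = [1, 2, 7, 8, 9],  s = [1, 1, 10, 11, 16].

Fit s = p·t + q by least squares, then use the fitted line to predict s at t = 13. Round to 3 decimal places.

ŝ = 21.286

The normal equations are: 199·p + 27·q = 305;  27·p + 5·q = 39.
Determinant 199·5 − 27² = 266.
p = (305·5 − 27·39)/266 = 236/133; q = (199·39 − 27·305)/266 = -237/133.
At t = 13: ŝ = (236/133)·(13) + (-237/133)·(1) = 149/7.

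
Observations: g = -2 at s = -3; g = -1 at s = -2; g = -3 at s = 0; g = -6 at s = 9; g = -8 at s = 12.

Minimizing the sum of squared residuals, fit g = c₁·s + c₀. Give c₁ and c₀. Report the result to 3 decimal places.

Forming AᵀA = [[238, 16]; [16, 5]] and Aᵀg = [-142, -20]ᵀ gives AᵀA·[c₁, c₀]ᵀ = Aᵀg.
det = 238·5 − 16² = 934.
c₁ = ((-142)·5 − 16·(-20))/934 = -195/467; c₀ = (238·(-20) − 16·(-142))/934 = -1244/467.

c₁ = -0.418, c₀ = -2.664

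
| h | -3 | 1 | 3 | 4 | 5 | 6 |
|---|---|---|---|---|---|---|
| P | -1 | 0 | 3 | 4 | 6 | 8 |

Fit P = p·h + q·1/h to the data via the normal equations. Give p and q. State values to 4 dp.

p = 1.2166, q = -1.7988

Forming XᵀX = [[96, 6]; [6, 541/400]] and XᵀP = [106, 73/15]ᵀ gives XᵀX·[p, q]ᵀ = XᵀP.
Determinant 96·(541/400) − 6² = 2346/25.
p = (106·(541/400) − 6·(73/15))/(2346/25) = 7611/6256; q = (96·(73/15) − 6·106)/(2346/25) = -2110/1173.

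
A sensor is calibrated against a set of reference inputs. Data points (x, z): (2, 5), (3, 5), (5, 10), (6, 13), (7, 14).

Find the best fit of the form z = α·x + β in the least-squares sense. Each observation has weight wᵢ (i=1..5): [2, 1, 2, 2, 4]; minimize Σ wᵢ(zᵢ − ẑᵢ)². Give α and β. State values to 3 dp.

α = 1.936, β = 0.606

Compute the Gram sums: Σwᵢ·x·x = 335, Σwᵢ·x = 57, Σwᵢ·1 = 11.
Right-hand side: Σwᵢ·x·z = 683, Σwᵢ·z = 117.
Δ = 335·11 − 57² = 436.
α = (683·11 − 57·117)/436 = 211/109; β = (335·117 − 57·683)/436 = 66/109.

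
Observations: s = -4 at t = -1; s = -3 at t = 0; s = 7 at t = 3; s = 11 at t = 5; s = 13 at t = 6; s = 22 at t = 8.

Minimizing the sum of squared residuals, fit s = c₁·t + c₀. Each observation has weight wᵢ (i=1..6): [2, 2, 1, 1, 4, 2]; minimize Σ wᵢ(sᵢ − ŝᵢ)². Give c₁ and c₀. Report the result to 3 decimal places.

The normal equations are: 308·c₁ + 46·c₀ = 748;  46·c₁ + 12·c₀ = 100.
(Σwᵢ·t·t = 308, Σwᵢ·t = 46, Σwᵢ·1 = 12, Σwᵢ·t·s = 748, Σwᵢ·s = 100.)
Determinant 308·12 − 46² = 1580.
c₁ = (748·12 − 46·100)/1580 = 1094/395; c₀ = (308·100 − 46·748)/1580 = -902/395.

c₁ = 2.770, c₀ = -2.284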